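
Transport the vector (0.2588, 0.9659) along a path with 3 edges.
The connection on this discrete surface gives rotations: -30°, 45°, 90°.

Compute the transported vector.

Total rotation: (-30°) + 45° + 90° = 105°. Final vector: (-1, 0)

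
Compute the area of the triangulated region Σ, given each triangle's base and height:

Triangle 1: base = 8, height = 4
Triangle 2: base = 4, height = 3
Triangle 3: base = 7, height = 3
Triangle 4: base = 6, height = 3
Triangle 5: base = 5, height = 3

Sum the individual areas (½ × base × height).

(1/2)×8×4 + (1/2)×4×3 + (1/2)×7×3 + (1/2)×6×3 + (1/2)×5×3 = 49.0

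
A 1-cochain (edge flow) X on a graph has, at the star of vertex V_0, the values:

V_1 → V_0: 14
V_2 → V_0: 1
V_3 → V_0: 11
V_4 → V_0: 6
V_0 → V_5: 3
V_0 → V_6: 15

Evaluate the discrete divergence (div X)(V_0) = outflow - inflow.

Divergence = sum of outgoing flows = (-14) + (-1) + (-11) + (-6) + 3 + 15 = -14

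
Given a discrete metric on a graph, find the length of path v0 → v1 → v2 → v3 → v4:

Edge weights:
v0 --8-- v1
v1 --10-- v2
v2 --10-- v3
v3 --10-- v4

Arc length = 8 + 10 + 10 + 10 = 38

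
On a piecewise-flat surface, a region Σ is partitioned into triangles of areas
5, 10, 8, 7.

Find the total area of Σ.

5 + 10 + 8 + 7 = 30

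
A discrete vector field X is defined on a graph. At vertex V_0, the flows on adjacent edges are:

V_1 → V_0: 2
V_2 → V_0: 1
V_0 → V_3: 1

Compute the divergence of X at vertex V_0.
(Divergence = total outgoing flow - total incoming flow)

Divergence = sum of outgoing flows = (-2) + (-1) + 1 = -2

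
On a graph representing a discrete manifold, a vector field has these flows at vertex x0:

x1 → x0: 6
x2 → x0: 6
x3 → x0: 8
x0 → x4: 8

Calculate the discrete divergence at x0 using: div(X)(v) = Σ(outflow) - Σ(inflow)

Divergence = sum of outgoing flows = (-6) + (-6) + (-8) + 8 = -12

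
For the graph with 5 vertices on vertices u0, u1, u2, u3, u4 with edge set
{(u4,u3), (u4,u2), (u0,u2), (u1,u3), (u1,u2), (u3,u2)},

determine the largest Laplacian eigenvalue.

Degrees: deg(u0) = 1, deg(u1) = 2, deg(u2) = 4, deg(u3) = 3, deg(u4) = 2.
L = D − A with rows/columns ordered (u0, u1, u2, u3, u4):
  [ 1,  0, -1,  0,  0]
  [ 0,  2, -1, -1,  0]
  [-1, -1,  4, -1, -1]
  [ 0, -1, -1,  3, -1]
  [ 0,  0, -1, -1,  2]
Characteristic polynomial: det(λI − L) = λ(λ − 1)(λ − 2)(λ − 4)(λ − 5).
Roots: λ = 0; (λ − 1) = 0 ⇒ λ = 1; (λ − 2) = 0 ⇒ λ = 2; (λ − 4) = 0 ⇒ λ = 4; (λ − 5) = 0 ⇒ λ = 5.
(Check: the roots sum (with multiplicity) to 12, matching trace L = Σdeg = 2·6 = 12.)
Laplacian eigenvalues: [0.0, 1.0, 2.0, 4.0, 5.0]. Largest eigenvalue (spectral radius) = 5.0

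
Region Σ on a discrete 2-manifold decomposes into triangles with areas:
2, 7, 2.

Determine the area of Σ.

2 + 7 + 2 = 11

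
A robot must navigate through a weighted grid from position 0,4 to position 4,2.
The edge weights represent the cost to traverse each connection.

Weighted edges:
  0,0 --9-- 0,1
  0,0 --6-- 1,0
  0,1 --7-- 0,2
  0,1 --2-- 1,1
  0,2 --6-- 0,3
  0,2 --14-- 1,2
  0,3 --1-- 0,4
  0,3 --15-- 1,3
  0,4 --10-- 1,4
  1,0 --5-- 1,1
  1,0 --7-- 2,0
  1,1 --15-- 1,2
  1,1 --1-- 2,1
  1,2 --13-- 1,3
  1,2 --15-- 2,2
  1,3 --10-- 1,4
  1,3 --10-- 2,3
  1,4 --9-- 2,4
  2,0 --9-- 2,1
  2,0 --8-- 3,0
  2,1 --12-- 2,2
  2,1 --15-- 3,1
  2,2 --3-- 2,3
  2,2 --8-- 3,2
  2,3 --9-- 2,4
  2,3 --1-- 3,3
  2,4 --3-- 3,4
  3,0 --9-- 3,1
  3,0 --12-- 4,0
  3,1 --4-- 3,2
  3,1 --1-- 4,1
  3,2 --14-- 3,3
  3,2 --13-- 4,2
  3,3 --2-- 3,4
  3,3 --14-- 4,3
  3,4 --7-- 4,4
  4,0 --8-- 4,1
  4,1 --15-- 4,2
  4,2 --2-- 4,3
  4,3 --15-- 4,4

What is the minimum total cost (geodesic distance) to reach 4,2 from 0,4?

Shortest path: 0,4 → 1,4 → 2,4 → 3,4 → 3,3 → 4,3 → 4,2, total weight = 40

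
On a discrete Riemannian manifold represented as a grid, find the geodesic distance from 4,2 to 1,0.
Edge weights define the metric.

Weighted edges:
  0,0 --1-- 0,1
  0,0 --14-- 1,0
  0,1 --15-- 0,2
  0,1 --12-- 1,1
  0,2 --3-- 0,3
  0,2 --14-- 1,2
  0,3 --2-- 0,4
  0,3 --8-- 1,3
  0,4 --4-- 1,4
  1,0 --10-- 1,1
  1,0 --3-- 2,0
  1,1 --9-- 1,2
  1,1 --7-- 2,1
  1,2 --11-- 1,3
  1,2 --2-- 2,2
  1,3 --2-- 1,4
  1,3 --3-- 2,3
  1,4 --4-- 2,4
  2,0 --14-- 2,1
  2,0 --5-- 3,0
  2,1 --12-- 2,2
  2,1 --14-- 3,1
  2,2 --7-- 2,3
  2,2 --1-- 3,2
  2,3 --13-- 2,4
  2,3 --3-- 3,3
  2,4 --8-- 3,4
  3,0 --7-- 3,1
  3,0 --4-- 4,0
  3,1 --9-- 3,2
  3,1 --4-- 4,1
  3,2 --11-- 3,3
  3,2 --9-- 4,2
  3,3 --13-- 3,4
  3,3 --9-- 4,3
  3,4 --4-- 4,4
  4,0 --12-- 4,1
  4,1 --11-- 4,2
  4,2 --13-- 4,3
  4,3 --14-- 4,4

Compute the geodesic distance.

Shortest path: 4,2 → 4,1 → 3,1 → 3,0 → 2,0 → 1,0, total weight = 30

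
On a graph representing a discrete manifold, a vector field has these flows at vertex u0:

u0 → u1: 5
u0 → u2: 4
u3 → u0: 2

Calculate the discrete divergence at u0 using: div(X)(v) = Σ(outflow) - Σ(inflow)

Divergence = sum of outgoing flows = 5 + 4 + (-2) = 7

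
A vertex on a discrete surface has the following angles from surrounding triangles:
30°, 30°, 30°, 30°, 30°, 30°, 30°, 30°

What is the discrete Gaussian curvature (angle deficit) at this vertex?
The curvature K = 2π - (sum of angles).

Sum of angles = 240°. K = 360° - 240° = 120°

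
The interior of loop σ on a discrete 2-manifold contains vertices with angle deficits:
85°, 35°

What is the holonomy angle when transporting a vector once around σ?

Holonomy = total enclosed curvature = 85° + 35° = 120°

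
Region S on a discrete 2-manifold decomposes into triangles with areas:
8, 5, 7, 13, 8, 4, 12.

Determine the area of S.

8 + 5 + 7 + 13 + 8 + 4 + 12 = 57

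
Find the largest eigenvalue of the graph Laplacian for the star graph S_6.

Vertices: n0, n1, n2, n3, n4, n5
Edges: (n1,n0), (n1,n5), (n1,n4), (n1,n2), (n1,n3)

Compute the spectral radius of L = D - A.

The star S_6 is the complete bipartite graph K_{1,5} (one hub of degree 5, 5 leaves of degree 1). The Laplacian spectrum of K_{p,q} is 0, p (multiplicity q−1), q (multiplicity p−1), p+q. With p = 1, q = 5: 0 once, 1 with multiplicity 4, and 6 once. (Check: trace L = sum of degrees = 10 = 4·1 + 6.)
Laplacian eigenvalues: [0.0, 1.0, 1.0, 1.0, 1.0, 6.0]. Largest eigenvalue (spectral radius) = 6.0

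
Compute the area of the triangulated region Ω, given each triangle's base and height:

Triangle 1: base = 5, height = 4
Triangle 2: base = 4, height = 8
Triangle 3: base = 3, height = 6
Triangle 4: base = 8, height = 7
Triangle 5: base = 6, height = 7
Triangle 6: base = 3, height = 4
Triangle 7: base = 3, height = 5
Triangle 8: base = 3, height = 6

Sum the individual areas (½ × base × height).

(1/2)×5×4 + (1/2)×4×8 + (1/2)×3×6 + (1/2)×8×7 + (1/2)×6×7 + (1/2)×3×4 + (1/2)×3×5 + (1/2)×3×6 = 106.5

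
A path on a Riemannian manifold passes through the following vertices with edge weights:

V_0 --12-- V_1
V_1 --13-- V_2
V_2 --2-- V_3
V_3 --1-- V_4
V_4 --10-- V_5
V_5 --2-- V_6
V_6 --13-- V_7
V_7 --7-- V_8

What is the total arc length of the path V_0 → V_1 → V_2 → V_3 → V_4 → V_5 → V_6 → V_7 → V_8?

Arc length = 12 + 13 + 2 + 1 + 10 + 2 + 13 + 7 = 60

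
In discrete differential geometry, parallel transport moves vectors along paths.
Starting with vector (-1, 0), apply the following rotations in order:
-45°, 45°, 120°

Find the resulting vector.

Total rotation: (-45°) + 45° + 120° = 120°. Final vector: (0.5000, -0.8660)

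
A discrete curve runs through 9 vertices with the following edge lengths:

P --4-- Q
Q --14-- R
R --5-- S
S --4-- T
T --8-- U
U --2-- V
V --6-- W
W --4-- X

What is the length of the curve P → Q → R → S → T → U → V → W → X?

Arc length = 4 + 14 + 5 + 4 + 8 + 2 + 6 + 4 = 47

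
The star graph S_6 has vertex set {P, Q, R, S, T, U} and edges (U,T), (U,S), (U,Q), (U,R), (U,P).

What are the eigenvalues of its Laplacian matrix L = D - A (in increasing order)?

The star S_6 is the complete bipartite graph K_{1,5} (one hub of degree 5, 5 leaves of degree 1). The Laplacian spectrum of K_{p,q} is 0, p (multiplicity q−1), q (multiplicity p−1), p+q. With p = 1, q = 5: 0 once, 1 with multiplicity 4, and 6 once. (Check: trace L = sum of degrees = 10 = 4·1 + 6.)
Laplacian eigenvalues (increasing order): [0.0, 1.0, 1.0, 1.0, 1.0, 6.0]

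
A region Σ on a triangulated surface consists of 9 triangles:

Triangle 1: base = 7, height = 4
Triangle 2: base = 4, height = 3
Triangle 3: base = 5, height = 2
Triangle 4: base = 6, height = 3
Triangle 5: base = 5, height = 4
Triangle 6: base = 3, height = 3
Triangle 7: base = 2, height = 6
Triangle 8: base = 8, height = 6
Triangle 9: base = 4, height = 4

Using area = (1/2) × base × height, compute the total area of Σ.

(1/2)×7×4 + (1/2)×4×3 + (1/2)×5×2 + (1/2)×6×3 + (1/2)×5×4 + (1/2)×3×3 + (1/2)×2×6 + (1/2)×8×6 + (1/2)×4×4 = 86.5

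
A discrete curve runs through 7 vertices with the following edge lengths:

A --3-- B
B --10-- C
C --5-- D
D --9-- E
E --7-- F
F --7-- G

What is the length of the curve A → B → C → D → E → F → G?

Arc length = 3 + 10 + 5 + 9 + 7 + 7 = 41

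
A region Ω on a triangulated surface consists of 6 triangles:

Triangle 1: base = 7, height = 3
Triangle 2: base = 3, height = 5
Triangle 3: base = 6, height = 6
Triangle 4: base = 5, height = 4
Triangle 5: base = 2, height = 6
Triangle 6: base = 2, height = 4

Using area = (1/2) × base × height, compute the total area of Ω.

(1/2)×7×3 + (1/2)×3×5 + (1/2)×6×6 + (1/2)×5×4 + (1/2)×2×6 + (1/2)×2×4 = 56.0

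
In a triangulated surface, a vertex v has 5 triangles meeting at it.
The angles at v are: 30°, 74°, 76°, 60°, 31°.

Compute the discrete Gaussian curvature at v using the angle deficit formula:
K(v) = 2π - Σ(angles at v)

Sum of angles = 271°. K = 360° - 271° = 89° = 89π/180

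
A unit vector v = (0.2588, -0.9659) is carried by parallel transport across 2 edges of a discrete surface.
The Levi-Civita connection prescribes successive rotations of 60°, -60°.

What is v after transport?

Total rotation: 60° + (-60°) = 0°. Final vector: (0.2588, -0.9659)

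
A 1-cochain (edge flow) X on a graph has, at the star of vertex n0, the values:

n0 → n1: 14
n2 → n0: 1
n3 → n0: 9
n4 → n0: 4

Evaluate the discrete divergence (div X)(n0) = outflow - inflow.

Divergence = sum of outgoing flows = 14 + (-1) + (-9) + (-4) = 0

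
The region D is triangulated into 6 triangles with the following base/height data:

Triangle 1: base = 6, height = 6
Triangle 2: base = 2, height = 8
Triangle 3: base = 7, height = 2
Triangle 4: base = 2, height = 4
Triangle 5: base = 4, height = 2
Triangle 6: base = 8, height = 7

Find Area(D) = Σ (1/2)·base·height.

(1/2)×6×6 + (1/2)×2×8 + (1/2)×7×2 + (1/2)×2×4 + (1/2)×4×2 + (1/2)×8×7 = 69.0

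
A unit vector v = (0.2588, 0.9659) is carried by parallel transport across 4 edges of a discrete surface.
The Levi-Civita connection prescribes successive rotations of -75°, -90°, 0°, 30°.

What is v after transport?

Total rotation: (-75°) + (-90°) + 0° + 30° = -135°. Final vector: (0.5000, -0.8660)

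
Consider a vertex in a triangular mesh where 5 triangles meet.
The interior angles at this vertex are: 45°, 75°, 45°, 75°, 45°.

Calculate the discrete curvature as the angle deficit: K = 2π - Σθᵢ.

Sum of angles = 285°. K = 360° - 285° = 75°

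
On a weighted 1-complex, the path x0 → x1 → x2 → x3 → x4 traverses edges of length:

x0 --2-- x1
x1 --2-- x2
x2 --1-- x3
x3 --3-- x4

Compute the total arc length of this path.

Arc length = 2 + 2 + 1 + 3 = 8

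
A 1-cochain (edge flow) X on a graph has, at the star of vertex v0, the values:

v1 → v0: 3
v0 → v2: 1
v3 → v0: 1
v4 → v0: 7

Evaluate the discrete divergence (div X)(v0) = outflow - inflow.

Divergence = sum of outgoing flows = (-3) + 1 + (-1) + (-7) = -10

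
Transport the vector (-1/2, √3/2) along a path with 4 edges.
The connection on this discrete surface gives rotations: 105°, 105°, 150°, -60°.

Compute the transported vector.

Total rotation: 105° + 105° + 150° + (-60°) = 300° ≡ -60° (mod 360°). Final vector: (0.5000, 0.8660)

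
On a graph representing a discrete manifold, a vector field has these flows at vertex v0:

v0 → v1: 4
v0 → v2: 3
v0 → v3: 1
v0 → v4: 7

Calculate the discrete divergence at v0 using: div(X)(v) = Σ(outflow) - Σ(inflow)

Divergence = sum of outgoing flows = 4 + 3 + 1 + 7 = 15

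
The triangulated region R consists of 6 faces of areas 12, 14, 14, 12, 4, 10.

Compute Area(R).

12 + 14 + 14 + 12 + 4 + 10 = 66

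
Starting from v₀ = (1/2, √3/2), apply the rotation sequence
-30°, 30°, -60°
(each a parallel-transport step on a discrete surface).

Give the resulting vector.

Total rotation: (-30°) + 30° + (-60°) = -60°. Final vector: (1, 0)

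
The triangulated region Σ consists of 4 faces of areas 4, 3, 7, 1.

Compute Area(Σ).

4 + 3 + 7 + 1 = 15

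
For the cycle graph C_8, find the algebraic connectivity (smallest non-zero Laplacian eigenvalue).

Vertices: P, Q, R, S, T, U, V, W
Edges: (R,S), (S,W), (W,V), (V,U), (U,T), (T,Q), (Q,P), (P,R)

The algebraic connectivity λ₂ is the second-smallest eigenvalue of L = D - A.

The cycle graph C_n has Laplacian eigenvalues λ_k = 2 − 2cos(2πk/n), k = 0, 1, …, n−1. Here n = 8:
k=0: 2 − 2cos(0) = 0.0; k=1: 2 − 2cos(π/4) = 0.5858; k=2: 2 − 2cos(π/2) = 2.0; k=3: 2 − 2cos(3π/4) = 3.4142; k=4: 2 − 2cos(π) = 4.0; k=5: 2 − 2cos(5π/4) = 3.4142; k=6: 2 − 2cos(3π/2) = 2.0; k=7: 2 − 2cos(7π/4) = 0.5858.
Laplacian eigenvalues: [0.0, 0.5858, 0.5858, 2.0, 2.0, 3.4142, 3.4142, 4.0]. Algebraic connectivity (smallest non-zero eigenvalue) = 0.5858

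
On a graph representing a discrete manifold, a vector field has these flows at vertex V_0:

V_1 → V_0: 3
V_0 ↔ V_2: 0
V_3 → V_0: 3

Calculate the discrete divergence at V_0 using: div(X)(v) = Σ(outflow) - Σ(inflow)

Divergence = sum of outgoing flows = (-3) + 0 + (-3) = -6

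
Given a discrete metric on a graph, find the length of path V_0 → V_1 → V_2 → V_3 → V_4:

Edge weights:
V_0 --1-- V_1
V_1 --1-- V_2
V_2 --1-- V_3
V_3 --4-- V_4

Arc length = 1 + 1 + 1 + 4 = 7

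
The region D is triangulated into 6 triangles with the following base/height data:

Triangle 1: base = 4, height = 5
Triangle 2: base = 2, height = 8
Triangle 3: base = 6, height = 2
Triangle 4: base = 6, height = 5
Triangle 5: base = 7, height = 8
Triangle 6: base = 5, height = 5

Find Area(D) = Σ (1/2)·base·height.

(1/2)×4×5 + (1/2)×2×8 + (1/2)×6×2 + (1/2)×6×5 + (1/2)×7×8 + (1/2)×5×5 = 79.5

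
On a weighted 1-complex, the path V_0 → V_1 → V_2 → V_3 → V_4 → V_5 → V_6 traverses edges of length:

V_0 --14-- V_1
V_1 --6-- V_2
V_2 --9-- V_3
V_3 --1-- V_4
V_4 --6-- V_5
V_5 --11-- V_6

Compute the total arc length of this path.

Arc length = 14 + 6 + 9 + 1 + 6 + 11 = 47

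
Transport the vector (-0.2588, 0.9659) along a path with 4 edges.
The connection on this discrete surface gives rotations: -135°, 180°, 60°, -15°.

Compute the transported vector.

Total rotation: (-135°) + 180° + 60° + (-15°) = 90°. Final vector: (-0.9659, -0.2588)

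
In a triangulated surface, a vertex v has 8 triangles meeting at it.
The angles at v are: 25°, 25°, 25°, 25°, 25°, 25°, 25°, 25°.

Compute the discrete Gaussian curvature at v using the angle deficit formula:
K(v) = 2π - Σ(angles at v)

Sum of angles = 200°. K = 360° - 200° = 160°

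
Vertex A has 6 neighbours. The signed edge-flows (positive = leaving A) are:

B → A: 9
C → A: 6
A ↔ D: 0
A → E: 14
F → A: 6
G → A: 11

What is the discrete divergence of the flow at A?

Divergence = sum of outgoing flows = (-9) + (-6) + 0 + 14 + (-6) + (-11) = -18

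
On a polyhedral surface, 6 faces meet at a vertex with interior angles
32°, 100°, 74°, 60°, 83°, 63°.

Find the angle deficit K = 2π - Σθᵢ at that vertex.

Sum of angles = 412°. K = 360° - 412° = -52° = -13π/45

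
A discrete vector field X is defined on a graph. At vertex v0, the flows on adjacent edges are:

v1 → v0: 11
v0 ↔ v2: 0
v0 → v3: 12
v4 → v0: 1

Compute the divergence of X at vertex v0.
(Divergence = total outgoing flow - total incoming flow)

Divergence = sum of outgoing flows = (-11) + 0 + 12 + (-1) = 0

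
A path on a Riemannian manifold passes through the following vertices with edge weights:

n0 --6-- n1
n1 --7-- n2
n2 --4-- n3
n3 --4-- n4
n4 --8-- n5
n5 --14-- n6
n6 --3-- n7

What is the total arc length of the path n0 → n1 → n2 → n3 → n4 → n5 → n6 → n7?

Arc length = 6 + 7 + 4 + 4 + 8 + 14 + 3 = 46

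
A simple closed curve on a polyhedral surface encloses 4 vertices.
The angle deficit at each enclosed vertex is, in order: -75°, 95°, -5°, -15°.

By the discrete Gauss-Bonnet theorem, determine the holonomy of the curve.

Holonomy = total enclosed curvature = (-75°) + 95° + (-5°) + (-15°) = 0°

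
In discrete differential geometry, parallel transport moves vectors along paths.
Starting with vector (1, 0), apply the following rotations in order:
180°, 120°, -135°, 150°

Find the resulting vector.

Total rotation: 180° + 120° + (-135°) + 150° = 315° ≡ -45° (mod 360°). Final vector: (0.7071, -0.7071)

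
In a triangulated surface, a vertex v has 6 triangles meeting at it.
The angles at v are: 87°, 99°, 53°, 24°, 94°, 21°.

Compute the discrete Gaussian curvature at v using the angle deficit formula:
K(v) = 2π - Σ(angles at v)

Sum of angles = 378°. K = 360° - 378° = -18° = -π/10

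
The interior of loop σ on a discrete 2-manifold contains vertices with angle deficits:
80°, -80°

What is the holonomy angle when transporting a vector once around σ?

Holonomy = total enclosed curvature = 80° + (-80°) = 0°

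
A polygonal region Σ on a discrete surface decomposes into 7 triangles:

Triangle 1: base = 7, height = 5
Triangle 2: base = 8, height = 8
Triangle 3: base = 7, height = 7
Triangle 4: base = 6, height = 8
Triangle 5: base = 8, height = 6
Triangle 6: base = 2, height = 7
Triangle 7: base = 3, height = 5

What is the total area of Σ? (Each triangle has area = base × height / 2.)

(1/2)×7×5 + (1/2)×8×8 + (1/2)×7×7 + (1/2)×6×8 + (1/2)×8×6 + (1/2)×2×7 + (1/2)×3×5 = 136.5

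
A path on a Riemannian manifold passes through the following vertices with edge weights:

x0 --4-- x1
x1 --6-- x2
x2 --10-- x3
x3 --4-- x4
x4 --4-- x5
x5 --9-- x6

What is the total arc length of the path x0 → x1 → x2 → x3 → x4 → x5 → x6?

Arc length = 4 + 6 + 10 + 4 + 4 + 9 = 37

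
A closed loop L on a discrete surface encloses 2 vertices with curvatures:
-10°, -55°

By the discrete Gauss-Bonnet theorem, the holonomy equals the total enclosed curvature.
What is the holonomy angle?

Holonomy = total enclosed curvature = (-10°) + (-55°) = -65°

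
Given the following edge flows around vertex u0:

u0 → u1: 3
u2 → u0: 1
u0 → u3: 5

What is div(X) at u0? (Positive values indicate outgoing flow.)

Divergence = sum of outgoing flows = 3 + (-1) + 5 = 7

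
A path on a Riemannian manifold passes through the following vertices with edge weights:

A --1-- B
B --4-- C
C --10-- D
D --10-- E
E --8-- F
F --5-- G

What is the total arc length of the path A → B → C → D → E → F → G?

Arc length = 1 + 4 + 10 + 10 + 8 + 5 = 38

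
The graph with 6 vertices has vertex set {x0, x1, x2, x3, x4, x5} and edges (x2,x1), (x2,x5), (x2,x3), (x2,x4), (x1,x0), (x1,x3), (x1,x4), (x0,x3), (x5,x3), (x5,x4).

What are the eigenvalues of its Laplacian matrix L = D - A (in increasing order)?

Degrees: deg(x0) = 2, deg(x1) = 4, deg(x2) = 4, deg(x3) = 4, deg(x4) = 3, deg(x5) = 3.
L = D − A with rows/columns ordered (x0, x1, x2, x3, x4, x5):
  [ 2, -1,  0, -1,  0,  0]
  [-1,  4, -1, -1, -1,  0]
  [ 0, -1,  4, -1, -1, -1]
  [-1, -1, -1,  4,  0, -1]
  [ 0, -1, -1,  0,  3, -1]
  [ 0,  0, -1, -1, -1,  3]
Characteristic polynomial: det(λI − L) = λ(λ² − 7λ + 9)(λ² − 9λ + 19)(λ − 4).
Roots: λ = 0; (λ² − 7λ + 9) = 0 ⇒ λ = (7 ± √13)/2 ≈ 1.6972, 5.3028; (λ² − 9λ + 19) = 0 ⇒ λ = (9 ± √5)/2 ≈ 3.382, 5.618; (λ − 4) = 0 ⇒ λ = 4.
(Check: the roots sum (with multiplicity) to 20, matching trace L = Σdeg = 2·10 = 20.)
Laplacian eigenvalues (increasing order): [0.0, 1.6972, 3.382, 4.0, 5.3028, 5.618]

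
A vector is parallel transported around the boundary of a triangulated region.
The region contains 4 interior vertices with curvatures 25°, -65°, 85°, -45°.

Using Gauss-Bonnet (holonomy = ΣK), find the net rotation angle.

Holonomy = total enclosed curvature = 25° + (-65°) + 85° + (-45°) = 0°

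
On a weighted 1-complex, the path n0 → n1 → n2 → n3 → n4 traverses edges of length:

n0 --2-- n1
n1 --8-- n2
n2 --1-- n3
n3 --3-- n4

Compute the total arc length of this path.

Arc length = 2 + 8 + 1 + 3 = 14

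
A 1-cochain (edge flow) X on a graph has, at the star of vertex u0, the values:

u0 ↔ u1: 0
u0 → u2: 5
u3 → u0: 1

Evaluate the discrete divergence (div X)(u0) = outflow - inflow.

Divergence = sum of outgoing flows = 0 + 5 + (-1) = 4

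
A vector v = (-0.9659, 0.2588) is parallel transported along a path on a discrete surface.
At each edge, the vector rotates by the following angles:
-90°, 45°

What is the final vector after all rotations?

Total rotation: (-90°) + 45° = -45°. Final vector: (-0.5000, 0.8660)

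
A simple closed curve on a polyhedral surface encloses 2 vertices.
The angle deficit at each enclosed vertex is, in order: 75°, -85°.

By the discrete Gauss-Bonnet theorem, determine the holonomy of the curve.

Holonomy = total enclosed curvature = 75° + (-85°) = -10°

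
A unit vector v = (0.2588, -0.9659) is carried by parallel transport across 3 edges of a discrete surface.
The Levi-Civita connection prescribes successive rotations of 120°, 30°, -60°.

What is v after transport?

Total rotation: 120° + 30° + (-60°) = 90°. Final vector: (0.9659, 0.2588)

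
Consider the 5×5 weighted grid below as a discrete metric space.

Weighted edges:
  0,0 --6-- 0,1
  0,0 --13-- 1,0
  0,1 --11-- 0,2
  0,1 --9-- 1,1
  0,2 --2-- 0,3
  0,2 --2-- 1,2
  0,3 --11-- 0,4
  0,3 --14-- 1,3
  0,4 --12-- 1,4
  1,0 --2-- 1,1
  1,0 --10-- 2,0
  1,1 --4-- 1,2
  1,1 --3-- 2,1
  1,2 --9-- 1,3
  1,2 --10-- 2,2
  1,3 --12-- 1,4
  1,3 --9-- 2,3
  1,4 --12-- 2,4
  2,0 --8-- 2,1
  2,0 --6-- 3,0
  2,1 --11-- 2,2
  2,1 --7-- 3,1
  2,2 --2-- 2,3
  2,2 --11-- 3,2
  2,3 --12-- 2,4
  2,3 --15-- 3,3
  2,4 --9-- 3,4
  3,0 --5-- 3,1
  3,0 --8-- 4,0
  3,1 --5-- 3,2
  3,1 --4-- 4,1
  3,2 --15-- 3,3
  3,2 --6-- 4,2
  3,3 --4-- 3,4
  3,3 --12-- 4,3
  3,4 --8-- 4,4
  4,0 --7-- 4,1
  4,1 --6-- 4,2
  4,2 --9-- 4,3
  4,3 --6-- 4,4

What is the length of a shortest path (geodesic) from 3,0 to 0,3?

Shortest path: 3,0 → 3,1 → 2,1 → 1,1 → 1,2 → 0,2 → 0,3, total weight = 23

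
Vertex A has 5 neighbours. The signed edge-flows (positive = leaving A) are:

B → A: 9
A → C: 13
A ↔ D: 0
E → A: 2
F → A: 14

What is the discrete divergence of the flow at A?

Divergence = sum of outgoing flows = (-9) + 13 + 0 + (-2) + (-14) = -12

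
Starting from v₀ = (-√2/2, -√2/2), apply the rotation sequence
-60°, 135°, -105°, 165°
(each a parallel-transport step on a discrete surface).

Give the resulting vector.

Total rotation: (-60°) + 135° + (-105°) + 165° = 135°. Final vector: (1, 0)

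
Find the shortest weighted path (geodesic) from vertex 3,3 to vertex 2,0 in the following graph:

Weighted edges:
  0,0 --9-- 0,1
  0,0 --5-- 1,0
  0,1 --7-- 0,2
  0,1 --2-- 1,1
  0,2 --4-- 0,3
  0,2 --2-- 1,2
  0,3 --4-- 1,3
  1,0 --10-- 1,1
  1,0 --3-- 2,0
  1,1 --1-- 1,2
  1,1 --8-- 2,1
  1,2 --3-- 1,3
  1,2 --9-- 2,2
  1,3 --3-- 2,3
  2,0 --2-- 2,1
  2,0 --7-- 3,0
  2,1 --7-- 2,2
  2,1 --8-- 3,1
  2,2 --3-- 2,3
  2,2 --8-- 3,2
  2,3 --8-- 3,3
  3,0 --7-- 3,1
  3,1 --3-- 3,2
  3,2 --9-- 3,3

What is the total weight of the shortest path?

Shortest path: 3,3 → 2,3 → 2,2 → 2,1 → 2,0, total weight = 20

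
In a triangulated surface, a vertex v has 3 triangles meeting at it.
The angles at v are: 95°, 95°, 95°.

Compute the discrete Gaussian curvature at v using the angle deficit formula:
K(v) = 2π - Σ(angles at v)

Sum of angles = 285°. K = 360° - 285° = 75°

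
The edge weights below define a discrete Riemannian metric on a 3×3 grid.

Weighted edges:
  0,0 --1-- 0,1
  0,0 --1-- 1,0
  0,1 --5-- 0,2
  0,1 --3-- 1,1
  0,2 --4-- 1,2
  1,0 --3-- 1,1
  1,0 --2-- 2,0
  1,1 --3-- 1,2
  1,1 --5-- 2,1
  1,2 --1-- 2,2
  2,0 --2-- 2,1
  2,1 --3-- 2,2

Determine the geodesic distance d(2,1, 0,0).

Shortest path: 2,1 → 2,0 → 1,0 → 0,0, total weight = 5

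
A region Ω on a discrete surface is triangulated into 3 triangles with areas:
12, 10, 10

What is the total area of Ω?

12 + 10 + 10 = 32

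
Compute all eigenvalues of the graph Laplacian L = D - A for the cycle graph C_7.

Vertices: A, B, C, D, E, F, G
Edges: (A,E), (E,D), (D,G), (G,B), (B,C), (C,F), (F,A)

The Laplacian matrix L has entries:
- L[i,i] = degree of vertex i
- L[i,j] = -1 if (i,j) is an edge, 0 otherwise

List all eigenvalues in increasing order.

The cycle graph C_n has Laplacian eigenvalues λ_k = 2 − 2cos(2πk/n), k = 0, 1, …, n−1. Here n = 7:
k=0: 2 − 2cos(0) = 0.0; k=1: 2 − 2cos(2π/7) = 0.753; k=2: 2 − 2cos(4π/7) = 2.445; k=3: 2 − 2cos(6π/7) = 3.8019; k=4: 2 − 2cos(8π/7) = 3.8019; k=5: 2 − 2cos(10π/7) = 2.445; k=6: 2 − 2cos(12π/7) = 0.753.
Laplacian eigenvalues (increasing order): [0.0, 0.753, 0.753, 2.445, 2.445, 3.8019, 3.8019]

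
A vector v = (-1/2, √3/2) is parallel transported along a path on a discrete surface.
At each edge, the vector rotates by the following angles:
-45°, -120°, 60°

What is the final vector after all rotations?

Total rotation: (-45°) + (-120°) + 60° = -105°. Final vector: (0.9659, 0.2588)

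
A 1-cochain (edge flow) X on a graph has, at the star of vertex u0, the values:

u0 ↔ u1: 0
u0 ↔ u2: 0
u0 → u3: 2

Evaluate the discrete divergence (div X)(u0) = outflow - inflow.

Divergence = sum of outgoing flows = 0 + 0 + 2 = 2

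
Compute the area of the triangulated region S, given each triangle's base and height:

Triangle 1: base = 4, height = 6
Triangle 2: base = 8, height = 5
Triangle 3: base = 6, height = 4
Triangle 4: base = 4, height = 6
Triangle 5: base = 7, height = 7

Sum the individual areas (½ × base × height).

(1/2)×4×6 + (1/2)×8×5 + (1/2)×6×4 + (1/2)×4×6 + (1/2)×7×7 = 80.5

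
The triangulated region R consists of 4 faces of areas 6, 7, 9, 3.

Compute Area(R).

6 + 7 + 9 + 3 = 25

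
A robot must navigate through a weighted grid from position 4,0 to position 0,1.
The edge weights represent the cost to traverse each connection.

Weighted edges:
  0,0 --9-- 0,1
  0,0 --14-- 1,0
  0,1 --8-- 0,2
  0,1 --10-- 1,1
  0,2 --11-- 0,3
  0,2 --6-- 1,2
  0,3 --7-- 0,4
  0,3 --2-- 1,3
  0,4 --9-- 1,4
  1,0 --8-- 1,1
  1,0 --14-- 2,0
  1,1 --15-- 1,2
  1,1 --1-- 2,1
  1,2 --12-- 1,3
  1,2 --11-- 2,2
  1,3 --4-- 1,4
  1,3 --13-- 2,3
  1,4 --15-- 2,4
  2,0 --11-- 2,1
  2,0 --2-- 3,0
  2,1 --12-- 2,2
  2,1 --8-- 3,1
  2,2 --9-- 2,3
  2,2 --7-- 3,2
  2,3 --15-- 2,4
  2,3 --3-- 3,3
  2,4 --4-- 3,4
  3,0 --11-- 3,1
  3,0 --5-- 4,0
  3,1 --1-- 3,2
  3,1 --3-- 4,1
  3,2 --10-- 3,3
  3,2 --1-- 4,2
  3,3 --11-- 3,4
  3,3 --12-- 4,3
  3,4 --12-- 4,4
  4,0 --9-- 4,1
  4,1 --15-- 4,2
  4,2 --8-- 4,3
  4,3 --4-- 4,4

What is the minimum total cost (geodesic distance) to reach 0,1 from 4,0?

Shortest path: 4,0 → 3,0 → 2,0 → 2,1 → 1,1 → 0,1, total weight = 29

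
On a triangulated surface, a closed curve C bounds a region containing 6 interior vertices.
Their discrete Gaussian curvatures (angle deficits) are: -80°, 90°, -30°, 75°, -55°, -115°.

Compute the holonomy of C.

Holonomy = total enclosed curvature = (-80°) + 90° + (-30°) + 75° + (-55°) + (-115°) = -115°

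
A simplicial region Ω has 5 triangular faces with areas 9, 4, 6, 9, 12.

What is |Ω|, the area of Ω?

9 + 4 + 6 + 9 + 12 = 40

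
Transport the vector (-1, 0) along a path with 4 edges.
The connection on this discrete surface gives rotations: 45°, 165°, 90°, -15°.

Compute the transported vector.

Total rotation: 45° + 165° + 90° + (-15°) = 285° ≡ -75° (mod 360°). Final vector: (-0.2588, 0.9659)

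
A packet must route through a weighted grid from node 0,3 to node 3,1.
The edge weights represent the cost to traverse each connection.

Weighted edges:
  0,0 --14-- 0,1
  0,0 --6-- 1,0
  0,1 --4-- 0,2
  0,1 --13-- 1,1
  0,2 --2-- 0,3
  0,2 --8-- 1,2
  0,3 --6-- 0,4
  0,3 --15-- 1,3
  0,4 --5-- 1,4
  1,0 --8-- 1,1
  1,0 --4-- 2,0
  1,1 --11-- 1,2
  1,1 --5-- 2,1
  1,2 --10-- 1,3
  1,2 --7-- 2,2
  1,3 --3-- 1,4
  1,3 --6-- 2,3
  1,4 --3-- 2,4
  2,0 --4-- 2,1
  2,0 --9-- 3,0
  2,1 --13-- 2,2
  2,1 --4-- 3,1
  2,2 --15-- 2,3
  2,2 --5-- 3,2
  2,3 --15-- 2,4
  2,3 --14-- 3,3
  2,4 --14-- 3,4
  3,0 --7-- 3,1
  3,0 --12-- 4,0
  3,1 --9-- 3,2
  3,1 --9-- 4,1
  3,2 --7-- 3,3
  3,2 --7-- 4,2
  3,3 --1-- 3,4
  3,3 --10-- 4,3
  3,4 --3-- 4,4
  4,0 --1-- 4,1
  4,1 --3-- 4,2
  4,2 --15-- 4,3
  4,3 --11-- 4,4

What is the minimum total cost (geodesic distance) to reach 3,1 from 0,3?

Shortest path: 0,3 → 0,2 → 0,1 → 1,1 → 2,1 → 3,1, total weight = 28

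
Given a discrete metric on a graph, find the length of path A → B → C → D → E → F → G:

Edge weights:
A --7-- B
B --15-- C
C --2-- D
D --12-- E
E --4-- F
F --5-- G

Arc length = 7 + 15 + 2 + 12 + 4 + 5 = 45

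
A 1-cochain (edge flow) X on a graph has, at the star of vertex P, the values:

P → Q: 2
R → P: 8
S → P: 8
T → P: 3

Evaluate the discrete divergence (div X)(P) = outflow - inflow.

Divergence = sum of outgoing flows = 2 + (-8) + (-8) + (-3) = -17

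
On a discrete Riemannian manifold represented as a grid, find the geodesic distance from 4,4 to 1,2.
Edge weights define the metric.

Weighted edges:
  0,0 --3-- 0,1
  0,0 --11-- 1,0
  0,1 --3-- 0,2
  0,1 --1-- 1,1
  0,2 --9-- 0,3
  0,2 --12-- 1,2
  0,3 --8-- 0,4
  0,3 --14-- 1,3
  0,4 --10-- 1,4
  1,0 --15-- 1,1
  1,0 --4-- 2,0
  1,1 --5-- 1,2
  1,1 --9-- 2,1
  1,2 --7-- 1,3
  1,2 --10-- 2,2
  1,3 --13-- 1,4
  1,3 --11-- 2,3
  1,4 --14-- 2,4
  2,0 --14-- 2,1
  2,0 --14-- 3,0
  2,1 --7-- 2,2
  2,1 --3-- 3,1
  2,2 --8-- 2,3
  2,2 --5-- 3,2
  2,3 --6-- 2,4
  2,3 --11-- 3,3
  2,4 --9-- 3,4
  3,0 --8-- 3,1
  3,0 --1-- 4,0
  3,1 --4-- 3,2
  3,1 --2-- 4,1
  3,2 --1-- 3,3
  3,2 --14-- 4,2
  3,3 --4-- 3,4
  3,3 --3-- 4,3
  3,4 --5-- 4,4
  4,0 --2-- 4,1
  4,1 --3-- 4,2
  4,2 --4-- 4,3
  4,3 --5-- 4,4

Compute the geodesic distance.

Shortest path: 4,4 → 4,3 → 3,3 → 3,2 → 2,2 → 1,2, total weight = 24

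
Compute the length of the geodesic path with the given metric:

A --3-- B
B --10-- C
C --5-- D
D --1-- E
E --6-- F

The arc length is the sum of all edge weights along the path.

Arc length = 3 + 10 + 5 + 1 + 6 = 25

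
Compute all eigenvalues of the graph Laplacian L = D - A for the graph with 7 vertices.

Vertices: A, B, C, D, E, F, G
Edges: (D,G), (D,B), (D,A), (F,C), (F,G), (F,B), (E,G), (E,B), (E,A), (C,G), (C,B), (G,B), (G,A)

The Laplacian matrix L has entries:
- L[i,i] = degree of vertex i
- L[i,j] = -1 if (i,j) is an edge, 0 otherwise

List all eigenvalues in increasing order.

Degrees: deg(A) = 3, deg(B) = 5, deg(C) = 3, deg(D) = 3, deg(E) = 3, deg(F) = 3, deg(G) = 6.
L = D − A with rows/columns ordered (A, B, C, D, E, F, G):
  [ 3,  0,  0, -1, -1,  0, -1]
  [ 0,  5, -1, -1, -1, -1, -1]
  [ 0, -1,  3,  0,  0, -1, -1]
  [-1, -1,  0,  3,  0,  0, -1]
  [-1, -1,  0,  0,  3,  0, -1]
  [ 0, -1, -1,  0,  0,  3, -1]
  [-1, -1, -1, -1, -1, -1,  6]
Characteristic polynomial: det(λI − L) = λ(λ² − 8λ + 11)(λ − 3)(λ − 4)²(λ − 7).
Roots: λ = 0; (λ² − 8λ + 11) = 0 ⇒ λ = 4 ± √5 ≈ 1.7639, 6.2361; (λ − 3) = 0 ⇒ λ = 3; (λ − 4) = 0 ⇒ λ = 4 (multiplicity 2); (λ − 7) = 0 ⇒ λ = 7.
(Check: the roots sum (with multiplicity) to 26, matching trace L = Σdeg = 2·13 = 26.)
Laplacian eigenvalues (increasing order): [0.0, 1.7639, 3.0, 4.0, 4.0, 6.2361, 7.0]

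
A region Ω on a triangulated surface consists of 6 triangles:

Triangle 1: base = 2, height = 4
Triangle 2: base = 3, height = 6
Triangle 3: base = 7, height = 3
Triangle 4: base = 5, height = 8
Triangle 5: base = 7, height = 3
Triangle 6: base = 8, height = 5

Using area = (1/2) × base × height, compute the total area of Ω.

(1/2)×2×4 + (1/2)×3×6 + (1/2)×7×3 + (1/2)×5×8 + (1/2)×7×3 + (1/2)×8×5 = 74.0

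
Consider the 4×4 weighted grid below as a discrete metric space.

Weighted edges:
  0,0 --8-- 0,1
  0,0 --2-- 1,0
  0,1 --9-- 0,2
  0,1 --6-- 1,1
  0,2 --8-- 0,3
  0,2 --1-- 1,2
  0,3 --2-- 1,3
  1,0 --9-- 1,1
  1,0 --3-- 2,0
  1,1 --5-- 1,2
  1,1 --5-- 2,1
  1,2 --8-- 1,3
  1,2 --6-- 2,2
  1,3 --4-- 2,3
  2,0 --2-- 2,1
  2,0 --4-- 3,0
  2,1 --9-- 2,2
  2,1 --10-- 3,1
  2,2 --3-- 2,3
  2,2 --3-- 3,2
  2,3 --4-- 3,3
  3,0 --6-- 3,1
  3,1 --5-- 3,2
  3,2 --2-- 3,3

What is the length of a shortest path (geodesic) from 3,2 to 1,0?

Shortest path: 3,2 → 2,2 → 2,1 → 2,0 → 1,0, total weight = 17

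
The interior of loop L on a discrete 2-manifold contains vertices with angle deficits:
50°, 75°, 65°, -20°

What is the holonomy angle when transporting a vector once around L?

Holonomy = total enclosed curvature = 50° + 75° + 65° + (-20°) = 170°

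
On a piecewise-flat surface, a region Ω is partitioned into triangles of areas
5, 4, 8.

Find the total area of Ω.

5 + 4 + 8 = 17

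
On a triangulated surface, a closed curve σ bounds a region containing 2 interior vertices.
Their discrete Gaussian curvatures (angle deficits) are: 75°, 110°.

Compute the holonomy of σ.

Holonomy = total enclosed curvature = 75° + 110° = 185°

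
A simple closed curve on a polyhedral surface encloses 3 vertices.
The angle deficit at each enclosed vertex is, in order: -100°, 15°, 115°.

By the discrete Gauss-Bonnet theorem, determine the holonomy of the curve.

Holonomy = total enclosed curvature = (-100°) + 15° + 115° = 30°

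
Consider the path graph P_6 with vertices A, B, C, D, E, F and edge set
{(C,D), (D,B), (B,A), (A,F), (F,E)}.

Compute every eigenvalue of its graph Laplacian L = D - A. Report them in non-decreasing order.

The path graph P_n has Laplacian eigenvalues λ_k = 2 − 2cos(kπ/n), k = 0, 1, …, n−1. Here n = 6:
k=0: 2 − 2cos(0) = 0.0; k=1: 2 − 2cos(π/6) = 0.2679; k=2: 2 − 2cos(π/3) = 1.0; k=3: 2 − 2cos(π/2) = 2.0; k=4: 2 − 2cos(2π/3) = 3.0; k=5: 2 − 2cos(5π/6) = 3.7321.
Laplacian eigenvalues (increasing order): [0.0, 0.2679, 1.0, 2.0, 3.0, 3.7321]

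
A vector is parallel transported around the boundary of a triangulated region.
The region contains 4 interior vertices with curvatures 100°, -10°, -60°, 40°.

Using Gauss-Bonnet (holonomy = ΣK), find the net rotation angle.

Holonomy = total enclosed curvature = 100° + (-10°) + (-60°) + 40° = 70°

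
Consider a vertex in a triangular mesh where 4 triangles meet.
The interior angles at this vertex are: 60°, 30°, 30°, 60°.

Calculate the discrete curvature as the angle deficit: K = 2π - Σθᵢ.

Sum of angles = 180°. K = 360° - 180° = 180°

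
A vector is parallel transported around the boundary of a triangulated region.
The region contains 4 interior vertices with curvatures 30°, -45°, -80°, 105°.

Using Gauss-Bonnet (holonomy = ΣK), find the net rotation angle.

Holonomy = total enclosed curvature = 30° + (-45°) + (-80°) + 105° = 10°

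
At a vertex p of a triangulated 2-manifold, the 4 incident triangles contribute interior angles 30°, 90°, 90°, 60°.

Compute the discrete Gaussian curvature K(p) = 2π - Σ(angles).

Sum of angles = 270°. K = 360° - 270° = 90°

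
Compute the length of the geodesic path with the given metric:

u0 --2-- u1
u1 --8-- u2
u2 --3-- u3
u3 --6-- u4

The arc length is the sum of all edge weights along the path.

Arc length = 2 + 8 + 3 + 6 = 19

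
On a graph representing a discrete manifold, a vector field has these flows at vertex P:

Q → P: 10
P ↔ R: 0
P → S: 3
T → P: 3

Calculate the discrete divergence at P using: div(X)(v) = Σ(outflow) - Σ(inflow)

Divergence = sum of outgoing flows = (-10) + 0 + 3 + (-3) = -10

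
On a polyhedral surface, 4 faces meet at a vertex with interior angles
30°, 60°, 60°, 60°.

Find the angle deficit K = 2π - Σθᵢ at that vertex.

Sum of angles = 210°. K = 360° - 210° = 150° = 5π/6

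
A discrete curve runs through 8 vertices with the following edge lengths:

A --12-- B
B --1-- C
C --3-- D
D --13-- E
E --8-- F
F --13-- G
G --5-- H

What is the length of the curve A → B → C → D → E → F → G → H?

Arc length = 12 + 1 + 3 + 13 + 8 + 13 + 5 = 55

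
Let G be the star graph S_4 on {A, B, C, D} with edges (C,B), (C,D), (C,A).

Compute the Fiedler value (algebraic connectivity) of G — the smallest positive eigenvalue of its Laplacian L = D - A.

The star S_4 is the complete bipartite graph K_{1,3} (one hub of degree 3, 3 leaves of degree 1). The Laplacian spectrum of K_{p,q} is 0, p (multiplicity q−1), q (multiplicity p−1), p+q. With p = 1, q = 3: 0 once, 1 with multiplicity 2, and 4 once. (Check: trace L = sum of degrees = 6 = 2·1 + 4.)
Laplacian eigenvalues: [0.0, 1.0, 1.0, 4.0]. Algebraic connectivity (smallest non-zero eigenvalue) = 1.0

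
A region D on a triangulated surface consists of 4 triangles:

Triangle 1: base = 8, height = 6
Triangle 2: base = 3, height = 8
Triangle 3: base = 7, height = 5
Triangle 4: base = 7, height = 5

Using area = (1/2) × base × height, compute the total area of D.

(1/2)×8×6 + (1/2)×3×8 + (1/2)×7×5 + (1/2)×7×5 = 71.0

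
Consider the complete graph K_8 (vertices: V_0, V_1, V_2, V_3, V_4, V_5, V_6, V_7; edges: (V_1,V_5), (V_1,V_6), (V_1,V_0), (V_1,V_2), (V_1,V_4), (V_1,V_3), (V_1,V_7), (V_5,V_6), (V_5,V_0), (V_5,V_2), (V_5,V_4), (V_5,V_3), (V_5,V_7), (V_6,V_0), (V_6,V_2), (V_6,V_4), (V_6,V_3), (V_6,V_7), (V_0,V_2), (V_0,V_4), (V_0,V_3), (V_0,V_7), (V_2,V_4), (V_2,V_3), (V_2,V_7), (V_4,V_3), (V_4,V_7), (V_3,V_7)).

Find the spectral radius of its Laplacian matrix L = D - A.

For the complete graph K_n, L = nI − J (J = all-ones matrix). J has eigenvalues n (once, eigenvector 𝟙) and 0 (multiplicity n−1), so L has eigenvalues 0 (once) and n (multiplicity n−1). Here n = 8: eigenvalue 0 once and 8 with multiplicity 7.
Laplacian eigenvalues: [0.0, 8.0, 8.0, 8.0, 8.0, 8.0, 8.0, 8.0]. Largest eigenvalue (spectral radius) = 8.0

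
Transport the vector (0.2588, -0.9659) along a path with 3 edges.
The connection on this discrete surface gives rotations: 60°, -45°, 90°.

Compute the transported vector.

Total rotation: 60° + (-45°) + 90° = 105°. Final vector: (0.8660, 0.5000)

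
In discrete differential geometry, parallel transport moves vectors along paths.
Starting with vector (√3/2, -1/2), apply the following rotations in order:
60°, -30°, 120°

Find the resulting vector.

Total rotation: 60° + (-30°) + 120° = 150°. Final vector: (-0.5000, 0.8660)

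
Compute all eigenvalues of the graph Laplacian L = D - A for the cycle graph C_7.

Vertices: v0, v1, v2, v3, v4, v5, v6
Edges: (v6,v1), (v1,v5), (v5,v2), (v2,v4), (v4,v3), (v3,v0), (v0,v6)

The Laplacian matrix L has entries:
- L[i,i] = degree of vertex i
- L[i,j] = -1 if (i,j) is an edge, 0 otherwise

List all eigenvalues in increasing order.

The cycle graph C_n has Laplacian eigenvalues λ_k = 2 − 2cos(2πk/n), k = 0, 1, …, n−1. Here n = 7:
k=0: 2 − 2cos(0) = 0.0; k=1: 2 − 2cos(2π/7) = 0.753; k=2: 2 − 2cos(4π/7) = 2.445; k=3: 2 − 2cos(6π/7) = 3.8019; k=4: 2 − 2cos(8π/7) = 3.8019; k=5: 2 − 2cos(10π/7) = 2.445; k=6: 2 − 2cos(12π/7) = 0.753.
Laplacian eigenvalues (increasing order): [0.0, 0.753, 0.753, 2.445, 2.445, 3.8019, 3.8019]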